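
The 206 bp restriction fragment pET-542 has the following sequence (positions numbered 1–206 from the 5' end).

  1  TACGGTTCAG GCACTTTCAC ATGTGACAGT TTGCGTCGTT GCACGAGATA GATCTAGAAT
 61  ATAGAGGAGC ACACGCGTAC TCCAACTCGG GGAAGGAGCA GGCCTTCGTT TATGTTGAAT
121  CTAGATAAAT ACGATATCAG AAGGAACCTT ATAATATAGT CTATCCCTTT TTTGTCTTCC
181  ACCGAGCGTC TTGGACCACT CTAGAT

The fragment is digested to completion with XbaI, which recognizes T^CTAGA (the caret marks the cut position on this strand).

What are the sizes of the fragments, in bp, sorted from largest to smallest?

80, 67, 53, 6 bp

XbaI sites (TCTAGA) start at positions 53, 120, 200.
XbaI cuts after the first base of each site, so after positions 53, 120, 200.
Linear molecule, 3 cuts → 4 fragments:
  1–53 → 53 bp
  54–120 → 67 bp
  121–200 → 80 bp
  201–206 → 6 bp
Sorted largest to smallest: 80, 67, 53, 6 bp.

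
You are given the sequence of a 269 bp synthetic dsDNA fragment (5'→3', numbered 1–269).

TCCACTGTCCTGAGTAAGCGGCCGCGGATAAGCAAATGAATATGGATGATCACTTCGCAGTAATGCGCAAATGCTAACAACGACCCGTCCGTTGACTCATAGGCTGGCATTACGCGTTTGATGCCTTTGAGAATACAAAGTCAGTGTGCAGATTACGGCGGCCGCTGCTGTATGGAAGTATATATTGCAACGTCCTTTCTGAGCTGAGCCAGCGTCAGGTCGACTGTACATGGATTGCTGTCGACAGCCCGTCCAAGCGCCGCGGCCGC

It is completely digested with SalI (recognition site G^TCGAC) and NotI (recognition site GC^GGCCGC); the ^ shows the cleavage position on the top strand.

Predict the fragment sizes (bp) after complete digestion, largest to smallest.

140, 60, 23, 21, 19, 6 bp

SalI sites (GTCGAC) start at positions 219, 240.
SalI cuts after the first base of each site, so after positions 219, 240.
NotI sites (GCGGCCGC) start at positions 18, 158, 262.
NotI cuts after base 2 of each site, so after positions 19, 159, 263.
Combined cut positions: 19, 159, 219, 240, 263.
Linear molecule, 5 cuts → 6 fragments:
  1–19 → 19 bp
  20–159 → 140 bp
  160–219 → 60 bp
  220–240 → 21 bp
  241–263 → 23 bp
  264–269 → 6 bp
Sorted largest to smallest: 140, 60, 23, 21, 19, 6 bp.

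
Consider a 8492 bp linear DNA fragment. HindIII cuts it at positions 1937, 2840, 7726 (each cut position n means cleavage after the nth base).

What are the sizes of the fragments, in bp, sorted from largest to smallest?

Linear molecule, 3 cuts → 4 fragments:
  1937 − 0 = 1937 bp
  2840 − 1937 = 903 bp
  7726 − 2840 = 4886 bp
  8492 − 7726 = 766 bp
Sorted largest to smallest: 4886, 1937, 903, 766 bp.

4886, 1937, 903, 766 bp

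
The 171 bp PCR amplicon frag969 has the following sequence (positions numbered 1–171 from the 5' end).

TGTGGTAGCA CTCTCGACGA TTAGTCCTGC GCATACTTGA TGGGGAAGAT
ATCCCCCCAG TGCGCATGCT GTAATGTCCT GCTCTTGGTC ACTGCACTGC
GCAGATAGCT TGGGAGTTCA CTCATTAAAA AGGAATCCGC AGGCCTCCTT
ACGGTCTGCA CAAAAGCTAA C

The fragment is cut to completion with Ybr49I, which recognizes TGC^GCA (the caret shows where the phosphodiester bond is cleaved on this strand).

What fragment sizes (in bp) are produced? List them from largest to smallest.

Ybr49I sites (TGCGCA) start at positions 28, 61, 98.
Ybr49I cuts after base 3 of each site, so after positions 30, 63, 100.
Linear molecule, 3 cuts → 4 fragments:
  1–30 → 30 bp
  31–63 → 33 bp
  64–100 → 37 bp
  101–171 → 71 bp
Sorted largest to smallest: 71, 37, 33, 30 bp.

71, 37, 33, 30 bp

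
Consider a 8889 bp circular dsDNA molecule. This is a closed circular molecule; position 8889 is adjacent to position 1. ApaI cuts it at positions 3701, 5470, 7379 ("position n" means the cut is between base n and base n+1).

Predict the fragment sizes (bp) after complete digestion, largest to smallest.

Circular molecule, 3 cuts → 3 fragments:
  5470 − 3701 = 1769 bp
  7379 − 5470 = 1909 bp
  wrap: 8889 − 7379 + 3701 = 5211 bp
Sorted largest to smallest: 5211, 1909, 1769 bp.

5211, 1909, 1769 bp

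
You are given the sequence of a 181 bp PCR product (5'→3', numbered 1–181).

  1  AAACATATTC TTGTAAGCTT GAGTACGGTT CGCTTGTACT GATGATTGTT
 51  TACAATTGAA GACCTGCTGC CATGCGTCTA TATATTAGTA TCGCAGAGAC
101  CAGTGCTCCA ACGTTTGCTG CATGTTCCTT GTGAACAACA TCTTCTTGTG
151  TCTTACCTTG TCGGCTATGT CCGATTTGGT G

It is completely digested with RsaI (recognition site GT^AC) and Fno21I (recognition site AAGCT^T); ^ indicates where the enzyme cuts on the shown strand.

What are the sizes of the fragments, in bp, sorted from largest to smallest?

144, 19, 13, 5 bp

RsaI sites (GTAC) start at positions 23, 36.
RsaI cuts after base 2 of each site, so after positions 24, 37.
The Fno21I site (AAGCTT) starts at position 15.
Fno21I cuts after base 5 of each site (before the last base), so after position 19.
Combined cut positions: 19, 24, 37.
Linear molecule, 3 cuts → 4 fragments:
  1–19 → 19 bp
  20–24 → 5 bp
  25–37 → 13 bp
  38–181 → 144 bp
Sorted largest to smallest: 144, 19, 13, 5 bp.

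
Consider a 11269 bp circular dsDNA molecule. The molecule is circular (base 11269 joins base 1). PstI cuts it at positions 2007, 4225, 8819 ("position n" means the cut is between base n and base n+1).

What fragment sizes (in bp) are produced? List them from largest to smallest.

4594, 4457, 2218 bp

Circular molecule, 3 cuts → 3 fragments:
  4225 − 2007 = 2218 bp
  8819 − 4225 = 4594 bp
  wrap: 11269 − 8819 + 2007 = 4457 bp
Sorted largest to smallest: 4594, 4457, 2218 bp.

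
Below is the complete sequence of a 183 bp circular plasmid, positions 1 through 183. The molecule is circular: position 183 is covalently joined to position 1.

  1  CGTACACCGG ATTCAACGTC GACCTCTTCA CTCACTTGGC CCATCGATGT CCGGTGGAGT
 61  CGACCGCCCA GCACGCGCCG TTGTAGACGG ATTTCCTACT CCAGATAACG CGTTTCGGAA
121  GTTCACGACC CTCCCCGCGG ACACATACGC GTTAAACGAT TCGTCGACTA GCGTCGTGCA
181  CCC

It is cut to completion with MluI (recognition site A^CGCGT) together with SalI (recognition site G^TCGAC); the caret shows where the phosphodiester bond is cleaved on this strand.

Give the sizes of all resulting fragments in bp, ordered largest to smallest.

49, 41, 39, 38, 16 bp

MluI sites (ACGCGT) start at positions 108, 147.
MluI cuts after the first base of each site, so after positions 108, 147.
SalI sites (GTCGAC) start at positions 18, 59, 163.
SalI cuts after the first base of each site, so after positions 18, 59, 163.
Combined cut positions: 18, 59, 108, 147, 163.
Circular molecule, 5 cuts → 5 fragments:
  19–59 → 41 bp
  60–108 → 49 bp
  109–147 → 39 bp
  148–163 → 16 bp
  164–183 then 1–18 → 20 + 18 = 38 bp
Sorted largest to smallest: 49, 41, 39, 38, 16 bp.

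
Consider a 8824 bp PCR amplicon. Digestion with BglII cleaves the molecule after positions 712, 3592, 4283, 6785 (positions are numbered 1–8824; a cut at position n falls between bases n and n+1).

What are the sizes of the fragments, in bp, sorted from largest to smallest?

2880, 2502, 2039, 712, 691 bp

Linear molecule, 4 cuts → 5 fragments:
  712 − 0 = 712 bp
  3592 − 712 = 2880 bp
  4283 − 3592 = 691 bp
  6785 − 4283 = 2502 bp
  8824 − 6785 = 2039 bp
Sorted largest to smallest: 2880, 2502, 2039, 712, 691 bp.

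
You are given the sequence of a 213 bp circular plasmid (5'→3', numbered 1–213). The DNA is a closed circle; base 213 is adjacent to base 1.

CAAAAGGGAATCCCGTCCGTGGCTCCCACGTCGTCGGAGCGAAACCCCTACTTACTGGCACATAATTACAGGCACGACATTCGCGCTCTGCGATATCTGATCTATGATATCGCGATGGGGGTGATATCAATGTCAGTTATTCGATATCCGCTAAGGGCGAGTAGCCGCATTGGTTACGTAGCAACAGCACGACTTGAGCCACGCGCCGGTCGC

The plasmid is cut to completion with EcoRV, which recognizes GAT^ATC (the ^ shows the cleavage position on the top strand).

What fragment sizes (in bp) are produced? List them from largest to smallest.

EcoRV sites (GATATC) start at positions 92, 106, 123, 143.
EcoRV cuts after base 3 of each site, so after positions 94, 108, 125, 145.
Circular molecule, 4 cuts → 4 fragments:
  95–108 → 14 bp
  109–125 → 17 bp
  126–145 → 20 bp
  146–213 then 1–94 → 68 + 94 = 162 bp
Sorted largest to smallest: 162, 20, 17, 14 bp.

162, 20, 17, 14 bp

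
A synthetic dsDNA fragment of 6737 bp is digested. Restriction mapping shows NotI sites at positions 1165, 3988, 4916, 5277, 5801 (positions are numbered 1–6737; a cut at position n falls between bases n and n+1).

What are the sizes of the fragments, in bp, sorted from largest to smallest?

2823, 1165, 936, 928, 524, 361 bp

Linear molecule, 5 cuts → 6 fragments:
  1165 − 0 = 1165 bp
  3988 − 1165 = 2823 bp
  4916 − 3988 = 928 bp
  5277 − 4916 = 361 bp
  5801 − 5277 = 524 bp
  6737 − 5801 = 936 bp
Sorted largest to smallest: 2823, 1165, 936, 928, 524, 361 bp.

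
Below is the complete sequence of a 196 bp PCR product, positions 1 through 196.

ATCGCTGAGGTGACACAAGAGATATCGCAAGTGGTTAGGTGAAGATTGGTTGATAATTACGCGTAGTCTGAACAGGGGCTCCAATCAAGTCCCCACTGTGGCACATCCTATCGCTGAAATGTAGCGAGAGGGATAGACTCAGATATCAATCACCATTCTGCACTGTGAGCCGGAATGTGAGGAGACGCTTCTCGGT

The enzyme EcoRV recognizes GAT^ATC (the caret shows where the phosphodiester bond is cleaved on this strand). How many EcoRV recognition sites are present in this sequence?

GATATC occurs starting at positions 21, 142.
EcoRV cuts at 2 sites.

2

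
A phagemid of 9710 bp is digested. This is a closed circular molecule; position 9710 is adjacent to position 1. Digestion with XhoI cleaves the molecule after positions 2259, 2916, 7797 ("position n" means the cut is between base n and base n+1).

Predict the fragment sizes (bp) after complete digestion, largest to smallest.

4881, 4172, 657 bp

Circular molecule, 3 cuts → 3 fragments:
  2916 − 2259 = 657 bp
  7797 − 2916 = 4881 bp
  wrap: 9710 − 7797 + 2259 = 4172 bp
Sorted largest to smallest: 4881, 4172, 657 bp.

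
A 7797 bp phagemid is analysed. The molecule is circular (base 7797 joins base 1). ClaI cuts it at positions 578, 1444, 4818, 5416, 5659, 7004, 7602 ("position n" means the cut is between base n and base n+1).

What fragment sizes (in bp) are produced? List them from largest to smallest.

3374, 1345, 866, 773, 598, 598, 243 bp

Circular molecule, 7 cuts → 7 fragments:
  1444 − 578 = 866 bp
  4818 − 1444 = 3374 bp
  5416 − 4818 = 598 bp
  5659 − 5416 = 243 bp
  7004 − 5659 = 1345 bp
  7602 − 7004 = 598 bp
  wrap: 7797 − 7602 + 578 = 773 bp
Sorted largest to smallest: 3374, 1345, 866, 773, 598, 598, 243 bp.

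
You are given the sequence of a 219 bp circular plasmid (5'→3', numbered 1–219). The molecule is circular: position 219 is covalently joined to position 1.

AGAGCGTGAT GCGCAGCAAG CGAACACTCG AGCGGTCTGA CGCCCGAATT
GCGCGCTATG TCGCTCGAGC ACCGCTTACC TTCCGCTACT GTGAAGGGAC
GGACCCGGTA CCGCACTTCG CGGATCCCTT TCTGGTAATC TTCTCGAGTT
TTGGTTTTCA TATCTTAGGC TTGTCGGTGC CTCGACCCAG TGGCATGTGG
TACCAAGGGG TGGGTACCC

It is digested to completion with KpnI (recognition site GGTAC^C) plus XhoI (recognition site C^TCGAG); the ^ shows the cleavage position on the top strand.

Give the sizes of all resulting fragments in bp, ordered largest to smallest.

KpnI sites (GGTACC) start at positions 107, 199, 213.
KpnI cuts after base 5 of each site (before the last base), so after positions 111, 203, 217.
XhoI sites (CTCGAG) start at positions 27, 64, 143.
XhoI cuts after the first base of each site, so after positions 27, 64, 143.
Combined cut positions: 27, 64, 111, 143, 203, 217.
Circular molecule, 6 cuts → 6 fragments:
  28–64 → 37 bp
  65–111 → 47 bp
  112–143 → 32 bp
  144–203 → 60 bp
  204–217 → 14 bp
  218–219 then 1–27 → 2 + 27 = 29 bp
Sorted largest to smallest: 60, 47, 37, 32, 29, 14 bp.

60, 47, 37, 32, 29, 14 bp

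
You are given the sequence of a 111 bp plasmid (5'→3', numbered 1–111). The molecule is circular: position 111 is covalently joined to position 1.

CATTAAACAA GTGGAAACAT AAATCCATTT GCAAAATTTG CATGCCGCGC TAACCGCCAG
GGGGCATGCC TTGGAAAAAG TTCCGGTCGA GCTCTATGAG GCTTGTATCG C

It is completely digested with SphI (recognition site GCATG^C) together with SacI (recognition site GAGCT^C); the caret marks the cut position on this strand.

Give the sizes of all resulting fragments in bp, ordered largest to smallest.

SphI sites (GCATGC) start at positions 40, 64.
SphI cuts after base 5 of each site (before the last base), so after positions 44, 68.
The SacI site (GAGCTC) starts at position 89.
SacI cuts after base 5 of each site (before the last base), so after position 93.
Combined cut positions: 44, 68, 93.
Circular molecule, 3 cuts → 3 fragments:
  45–68 → 24 bp
  69–93 → 25 bp
  94–111 then 1–44 → 18 + 44 = 62 bp
Sorted largest to smallest: 62, 25, 24 bp.

62, 25, 24 bp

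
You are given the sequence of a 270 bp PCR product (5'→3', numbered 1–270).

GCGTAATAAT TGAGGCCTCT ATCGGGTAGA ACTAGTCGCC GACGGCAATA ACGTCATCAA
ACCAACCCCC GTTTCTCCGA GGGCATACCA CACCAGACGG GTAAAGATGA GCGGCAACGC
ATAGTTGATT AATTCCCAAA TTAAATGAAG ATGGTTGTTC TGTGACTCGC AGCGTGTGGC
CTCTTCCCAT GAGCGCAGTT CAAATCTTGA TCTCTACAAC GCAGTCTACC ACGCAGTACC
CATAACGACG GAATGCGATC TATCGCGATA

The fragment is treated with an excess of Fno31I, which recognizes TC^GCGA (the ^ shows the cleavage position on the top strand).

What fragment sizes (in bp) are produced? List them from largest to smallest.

264, 6 bp

The Fno31I site (TCGCGA) starts at position 263.
Fno31I cuts after base 2 of each site, so after position 264.
Linear molecule, 1 cut → 2 fragments:
  1–264 → 264 bp
  265–270 → 6 bp
Sorted largest to smallest: 264, 6 bp.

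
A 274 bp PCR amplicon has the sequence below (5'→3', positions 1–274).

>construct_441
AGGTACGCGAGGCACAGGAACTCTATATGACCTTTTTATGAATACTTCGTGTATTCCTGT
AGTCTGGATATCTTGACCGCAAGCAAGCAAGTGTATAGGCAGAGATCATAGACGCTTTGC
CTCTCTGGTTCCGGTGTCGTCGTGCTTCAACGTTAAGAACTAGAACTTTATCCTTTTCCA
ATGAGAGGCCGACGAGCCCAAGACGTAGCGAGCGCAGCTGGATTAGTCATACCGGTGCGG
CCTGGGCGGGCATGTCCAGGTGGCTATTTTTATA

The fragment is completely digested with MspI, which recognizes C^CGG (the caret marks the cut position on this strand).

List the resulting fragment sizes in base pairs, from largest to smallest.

131, 101, 42 bp

MspI sites (CCGG) start at positions 131, 232.
MspI cuts after the first base of each site, so after positions 131, 232.
Linear molecule, 2 cuts → 3 fragments:
  1–131 → 131 bp
  132–232 → 101 bp
  233–274 → 42 bp
Sorted largest to smallest: 131, 101, 42 bp.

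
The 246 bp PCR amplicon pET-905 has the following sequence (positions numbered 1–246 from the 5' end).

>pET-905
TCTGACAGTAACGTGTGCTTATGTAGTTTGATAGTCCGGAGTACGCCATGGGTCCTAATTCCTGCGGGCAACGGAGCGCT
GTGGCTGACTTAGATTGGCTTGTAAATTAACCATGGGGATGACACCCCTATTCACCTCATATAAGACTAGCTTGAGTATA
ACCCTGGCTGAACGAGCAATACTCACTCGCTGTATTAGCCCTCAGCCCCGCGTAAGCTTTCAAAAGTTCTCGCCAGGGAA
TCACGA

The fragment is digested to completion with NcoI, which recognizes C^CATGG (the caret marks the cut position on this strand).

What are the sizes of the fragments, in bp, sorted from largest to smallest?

NcoI sites (CCATGG) start at positions 46, 111.
NcoI cuts after the first base of each site, so after positions 46, 111.
Linear molecule, 2 cuts → 3 fragments:
  1–46 → 46 bp
  47–111 → 65 bp
  112–246 → 135 bp
Sorted largest to smallest: 135, 65, 46 bp.

135, 65, 46 bp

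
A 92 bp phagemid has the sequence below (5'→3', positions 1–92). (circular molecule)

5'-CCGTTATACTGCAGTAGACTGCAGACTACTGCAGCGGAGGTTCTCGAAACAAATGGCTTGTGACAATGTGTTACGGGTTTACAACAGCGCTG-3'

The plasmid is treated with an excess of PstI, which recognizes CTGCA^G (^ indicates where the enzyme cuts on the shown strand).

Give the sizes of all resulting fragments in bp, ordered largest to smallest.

PstI sites (CTGCAG) start at positions 9, 19, 29.
PstI cuts after base 5 of each site (before the last base), so after positions 13, 23, 33.
Circular molecule, 3 cuts → 3 fragments:
  14–23 → 10 bp
  24–33 → 10 bp
  34–92 then 1–13 → 59 + 13 = 72 bp
Sorted largest to smallest: 72, 10, 10 bp.

72, 10, 10 bp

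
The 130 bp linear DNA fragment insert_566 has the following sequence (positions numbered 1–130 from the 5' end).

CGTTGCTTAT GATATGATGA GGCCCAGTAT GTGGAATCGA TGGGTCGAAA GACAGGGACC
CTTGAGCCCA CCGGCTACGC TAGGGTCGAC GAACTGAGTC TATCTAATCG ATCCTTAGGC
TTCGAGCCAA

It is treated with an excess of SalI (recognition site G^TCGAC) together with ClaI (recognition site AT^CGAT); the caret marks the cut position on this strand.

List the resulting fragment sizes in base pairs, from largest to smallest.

The SalI site (GTCGAC) starts at position 85.
SalI cuts after the first base of each site, so after position 85.
ClaI sites (ATCGAT) start at positions 36, 107.
ClaI cuts after base 2 of each site, so after positions 37, 108.
Combined cut positions: 37, 85, 108.
Linear molecule, 3 cuts → 4 fragments:
  1–37 → 37 bp
  38–85 → 48 bp
  86–108 → 23 bp
  109–130 → 22 bp
Sorted largest to smallest: 48, 37, 23, 22 bp.

48, 37, 23, 22 bp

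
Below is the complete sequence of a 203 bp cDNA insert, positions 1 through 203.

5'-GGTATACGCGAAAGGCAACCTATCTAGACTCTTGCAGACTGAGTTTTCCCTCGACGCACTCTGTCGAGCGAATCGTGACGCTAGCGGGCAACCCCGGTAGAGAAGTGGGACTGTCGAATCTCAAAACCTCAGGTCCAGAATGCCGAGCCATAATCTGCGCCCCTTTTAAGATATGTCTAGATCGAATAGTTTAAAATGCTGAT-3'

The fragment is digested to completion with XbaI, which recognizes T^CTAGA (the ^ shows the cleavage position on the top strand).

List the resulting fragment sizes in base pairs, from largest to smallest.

XbaI sites (TCTAGA) start at positions 23, 176.
XbaI cuts after the first base of each site, so after positions 23, 176.
Linear molecule, 2 cuts → 3 fragments:
  1–23 → 23 bp
  24–176 → 153 bp
  177–203 → 27 bp
Sorted largest to smallest: 153, 27, 23 bp.

153, 27, 23 bp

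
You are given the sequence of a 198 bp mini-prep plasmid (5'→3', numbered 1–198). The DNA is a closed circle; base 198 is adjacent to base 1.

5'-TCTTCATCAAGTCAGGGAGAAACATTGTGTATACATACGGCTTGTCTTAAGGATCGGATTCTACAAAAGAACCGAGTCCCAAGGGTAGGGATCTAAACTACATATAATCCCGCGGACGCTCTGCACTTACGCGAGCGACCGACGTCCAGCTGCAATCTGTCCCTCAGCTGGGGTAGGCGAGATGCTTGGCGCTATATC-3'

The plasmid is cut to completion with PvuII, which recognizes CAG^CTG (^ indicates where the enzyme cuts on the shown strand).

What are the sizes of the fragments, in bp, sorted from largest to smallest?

PvuII sites (CAGCTG) start at positions 147, 165.
PvuII cuts after base 3 of each site, so after positions 149, 167.
Circular molecule, 2 cuts → 2 fragments:
  150–167 → 18 bp
  168–198 then 1–149 → 31 + 149 = 180 bp
Sorted largest to smallest: 180, 18 bp.

180, 18 bp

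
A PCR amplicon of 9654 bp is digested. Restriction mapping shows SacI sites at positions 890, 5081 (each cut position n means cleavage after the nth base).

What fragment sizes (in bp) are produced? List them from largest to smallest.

Linear molecule, 2 cuts → 3 fragments:
  890 − 0 = 890 bp
  5081 − 890 = 4191 bp
  9654 − 5081 = 4573 bp
Sorted largest to smallest: 4573, 4191, 890 bp.

4573, 4191, 890 bp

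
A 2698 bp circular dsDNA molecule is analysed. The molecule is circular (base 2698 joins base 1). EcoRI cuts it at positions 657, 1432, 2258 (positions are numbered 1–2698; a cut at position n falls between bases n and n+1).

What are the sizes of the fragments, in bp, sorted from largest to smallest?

1097, 826, 775 bp

Circular molecule, 3 cuts → 3 fragments:
  1432 − 657 = 775 bp
  2258 − 1432 = 826 bp
  wrap: 2698 − 2258 + 657 = 1097 bp
Sorted largest to smallest: 1097, 826, 775 bp.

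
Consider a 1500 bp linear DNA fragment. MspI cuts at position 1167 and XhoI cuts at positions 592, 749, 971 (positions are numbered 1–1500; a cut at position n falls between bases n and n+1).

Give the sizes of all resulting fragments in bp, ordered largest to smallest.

Combined cut positions (sorted): 592, 749, 971, 1167.
Linear molecule, 4 cuts → 5 fragments:
  592 − 0 = 592 bp
  749 − 592 = 157 bp
  971 − 749 = 222 bp
  1167 − 971 = 196 bp
  1500 − 1167 = 333 bp
Sorted largest to smallest: 592, 333, 222, 196, 157 bp.

592, 333, 222, 196, 157 bp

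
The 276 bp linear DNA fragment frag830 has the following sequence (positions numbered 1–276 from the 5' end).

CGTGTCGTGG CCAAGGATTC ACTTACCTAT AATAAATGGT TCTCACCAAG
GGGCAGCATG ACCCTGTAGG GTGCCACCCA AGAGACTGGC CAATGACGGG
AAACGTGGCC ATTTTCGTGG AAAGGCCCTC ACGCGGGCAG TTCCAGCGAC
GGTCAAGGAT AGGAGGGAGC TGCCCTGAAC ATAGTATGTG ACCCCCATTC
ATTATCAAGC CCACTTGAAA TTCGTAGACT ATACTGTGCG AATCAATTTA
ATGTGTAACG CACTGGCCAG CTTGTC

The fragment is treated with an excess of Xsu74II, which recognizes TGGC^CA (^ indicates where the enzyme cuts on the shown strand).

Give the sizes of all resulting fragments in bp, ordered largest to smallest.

158, 79, 19, 11, 9 bp

Xsu74II sites (TGGCCA) start at positions 8, 87, 106, 264.
Xsu74II cuts after base 4 of each site, so after positions 11, 90, 109, 267.
Linear molecule, 4 cuts → 5 fragments:
  1–11 → 11 bp
  12–90 → 79 bp
  91–109 → 19 bp
  110–267 → 158 bp
  268–276 → 9 bp
Sorted largest to smallest: 158, 79, 19, 11, 9 bp.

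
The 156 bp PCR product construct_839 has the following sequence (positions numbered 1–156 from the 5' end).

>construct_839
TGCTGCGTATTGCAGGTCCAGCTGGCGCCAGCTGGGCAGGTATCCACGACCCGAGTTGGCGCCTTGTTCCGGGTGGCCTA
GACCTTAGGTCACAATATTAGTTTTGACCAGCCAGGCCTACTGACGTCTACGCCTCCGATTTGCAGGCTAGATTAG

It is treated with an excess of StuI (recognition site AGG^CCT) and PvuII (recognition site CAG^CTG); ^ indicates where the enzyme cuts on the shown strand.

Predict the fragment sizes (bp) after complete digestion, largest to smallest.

85, 40, 21, 10 bp

The StuI site (AGGCCT) starts at position 114.
StuI cuts after base 3 of each site, so after position 116.
PvuII sites (CAGCTG) start at positions 19, 29.
PvuII cuts after base 3 of each site, so after positions 21, 31.
Combined cut positions: 21, 31, 116.
Linear molecule, 3 cuts → 4 fragments:
  1–21 → 21 bp
  22–31 → 10 bp
  32–116 → 85 bp
  117–156 → 40 bp
Sorted largest to smallest: 85, 40, 21, 10 bp.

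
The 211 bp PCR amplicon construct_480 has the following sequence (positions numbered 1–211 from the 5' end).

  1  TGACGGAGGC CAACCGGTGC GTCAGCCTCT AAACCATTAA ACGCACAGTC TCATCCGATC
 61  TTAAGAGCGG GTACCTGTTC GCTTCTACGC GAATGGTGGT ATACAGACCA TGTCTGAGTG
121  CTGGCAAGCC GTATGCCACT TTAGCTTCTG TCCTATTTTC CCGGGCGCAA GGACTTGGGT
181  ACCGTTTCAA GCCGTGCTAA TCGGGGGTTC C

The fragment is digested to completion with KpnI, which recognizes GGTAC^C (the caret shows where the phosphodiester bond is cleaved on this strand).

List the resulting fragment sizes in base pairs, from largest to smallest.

108, 74, 29 bp

KpnI sites (GGTACC) start at positions 70, 178.
KpnI cuts after base 5 of each site (before the last base), so after positions 74, 182.
Linear molecule, 2 cuts → 3 fragments:
  1–74 → 74 bp
  75–182 → 108 bp
  183–211 → 29 bp
Sorted largest to smallest: 108, 74, 29 bp.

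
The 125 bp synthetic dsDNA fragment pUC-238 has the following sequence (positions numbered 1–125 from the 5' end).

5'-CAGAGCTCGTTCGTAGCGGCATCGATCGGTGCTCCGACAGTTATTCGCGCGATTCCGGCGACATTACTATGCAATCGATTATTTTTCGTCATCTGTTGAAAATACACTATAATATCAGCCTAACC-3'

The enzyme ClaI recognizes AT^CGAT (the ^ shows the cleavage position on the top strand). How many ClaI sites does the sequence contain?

2

ATCGAT occurs starting at positions 21, 74.
ClaI cuts at 2 sites.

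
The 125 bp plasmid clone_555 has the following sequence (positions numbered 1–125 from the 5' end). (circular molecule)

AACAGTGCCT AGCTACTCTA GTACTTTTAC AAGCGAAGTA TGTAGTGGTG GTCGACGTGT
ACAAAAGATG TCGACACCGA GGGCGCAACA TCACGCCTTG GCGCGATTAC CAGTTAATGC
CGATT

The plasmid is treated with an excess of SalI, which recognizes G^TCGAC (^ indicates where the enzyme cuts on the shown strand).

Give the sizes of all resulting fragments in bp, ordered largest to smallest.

SalI sites (GTCGAC) start at positions 51, 70.
SalI cuts after the first base of each site, so after positions 51, 70.
Circular molecule, 2 cuts → 2 fragments:
  52–70 → 19 bp
  71–125 then 1–51 → 55 + 51 = 106 bp
Sorted largest to smallest: 106, 19 bp.

106, 19 bp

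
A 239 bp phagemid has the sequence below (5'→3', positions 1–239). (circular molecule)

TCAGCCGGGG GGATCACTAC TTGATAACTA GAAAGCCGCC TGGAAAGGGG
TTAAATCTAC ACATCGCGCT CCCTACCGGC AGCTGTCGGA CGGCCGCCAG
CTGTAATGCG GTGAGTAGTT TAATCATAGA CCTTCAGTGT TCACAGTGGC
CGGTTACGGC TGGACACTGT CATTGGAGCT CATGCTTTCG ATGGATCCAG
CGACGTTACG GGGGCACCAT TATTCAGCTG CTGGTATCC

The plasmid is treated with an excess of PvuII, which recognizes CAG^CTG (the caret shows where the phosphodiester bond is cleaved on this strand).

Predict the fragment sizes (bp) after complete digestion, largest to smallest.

127, 94, 18 bp

PvuII sites (CAGCTG) start at positions 80, 98, 225.
PvuII cuts after base 3 of each site, so after positions 82, 100, 227.
Circular molecule, 3 cuts → 3 fragments:
  83–100 → 18 bp
  101–227 → 127 bp
  228–239 then 1–82 → 12 + 82 = 94 bp
Sorted largest to smallest: 127, 94, 18 bp.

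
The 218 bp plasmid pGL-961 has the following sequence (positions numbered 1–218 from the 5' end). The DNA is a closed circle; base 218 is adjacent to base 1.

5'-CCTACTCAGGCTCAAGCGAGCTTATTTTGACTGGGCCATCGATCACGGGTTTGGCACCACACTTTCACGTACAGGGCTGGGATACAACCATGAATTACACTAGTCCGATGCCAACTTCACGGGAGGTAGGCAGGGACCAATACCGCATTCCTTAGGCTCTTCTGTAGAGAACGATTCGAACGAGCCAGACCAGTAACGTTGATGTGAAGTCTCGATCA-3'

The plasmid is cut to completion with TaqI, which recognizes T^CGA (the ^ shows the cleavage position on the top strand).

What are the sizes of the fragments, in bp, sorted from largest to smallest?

TaqI sites (TCGA) start at positions 39, 176, 212.
TaqI cuts after the first base of each site, so after positions 39, 176, 212.
Circular molecule, 3 cuts → 3 fragments:
  40–176 → 137 bp
  177–212 → 36 bp
  213–218 then 1–39 → 6 + 39 = 45 bp
Sorted largest to smallest: 137, 45, 36 bp.

137, 45, 36 bp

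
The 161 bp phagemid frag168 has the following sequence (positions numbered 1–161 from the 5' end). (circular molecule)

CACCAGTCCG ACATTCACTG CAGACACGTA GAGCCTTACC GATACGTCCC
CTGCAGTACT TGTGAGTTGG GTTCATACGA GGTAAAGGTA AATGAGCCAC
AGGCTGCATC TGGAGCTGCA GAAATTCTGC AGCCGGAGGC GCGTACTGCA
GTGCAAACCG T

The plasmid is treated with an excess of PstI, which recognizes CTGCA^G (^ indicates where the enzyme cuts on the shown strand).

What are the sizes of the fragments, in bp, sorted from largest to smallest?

PstI sites (CTGCAG) start at positions 18, 51, 116, 127, 146.
PstI cuts after base 5 of each site (before the last base), so after positions 22, 55, 120, 131, 150.
Circular molecule, 5 cuts → 5 fragments:
  23–55 → 33 bp
  56–120 → 65 bp
  121–131 → 11 bp
  132–150 → 19 bp
  151–161 then 1–22 → 11 + 22 = 33 bp
Sorted largest to smallest: 65, 33, 33, 19, 11 bp.

65, 33, 33, 19, 11 bp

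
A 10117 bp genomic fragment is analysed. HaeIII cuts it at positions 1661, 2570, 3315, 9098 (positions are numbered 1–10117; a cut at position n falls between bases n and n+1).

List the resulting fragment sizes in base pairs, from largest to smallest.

Linear molecule, 4 cuts → 5 fragments:
  1661 − 0 = 1661 bp
  2570 − 1661 = 909 bp
  3315 − 2570 = 745 bp
  9098 − 3315 = 5783 bp
  10117 − 9098 = 1019 bp
Sorted largest to smallest: 5783, 1661, 1019, 909, 745 bp.

5783, 1661, 1019, 909, 745 bp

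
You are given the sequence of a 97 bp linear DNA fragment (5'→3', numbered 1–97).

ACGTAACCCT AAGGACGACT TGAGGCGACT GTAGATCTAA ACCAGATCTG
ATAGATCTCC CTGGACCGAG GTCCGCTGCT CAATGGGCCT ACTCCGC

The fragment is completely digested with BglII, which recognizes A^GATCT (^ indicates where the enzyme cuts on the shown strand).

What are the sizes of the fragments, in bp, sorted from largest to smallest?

44, 33, 11, 9 bp

BglII sites (AGATCT) start at positions 33, 44, 53.
BglII cuts after the first base of each site, so after positions 33, 44, 53.
Linear molecule, 3 cuts → 4 fragments:
  1–33 → 33 bp
  34–44 → 11 bp
  45–53 → 9 bp
  54–97 → 44 bp
Sorted largest to smallest: 44, 33, 11, 9 bp.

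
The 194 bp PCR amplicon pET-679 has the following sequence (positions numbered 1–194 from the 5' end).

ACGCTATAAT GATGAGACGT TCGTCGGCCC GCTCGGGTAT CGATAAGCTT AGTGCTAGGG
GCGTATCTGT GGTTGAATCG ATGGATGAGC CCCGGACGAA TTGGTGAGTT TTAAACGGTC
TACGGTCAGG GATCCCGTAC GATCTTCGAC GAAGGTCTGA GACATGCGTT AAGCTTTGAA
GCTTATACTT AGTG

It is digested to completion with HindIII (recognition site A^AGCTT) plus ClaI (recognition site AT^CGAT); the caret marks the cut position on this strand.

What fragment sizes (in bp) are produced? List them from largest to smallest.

93, 40, 33, 15, 8, 5 bp

HindIII sites (AAGCTT) start at positions 45, 171, 179.
HindIII cuts after the first base of each site, so after positions 45, 171, 179.
ClaI sites (ATCGAT) start at positions 39, 77.
ClaI cuts after base 2 of each site, so after positions 40, 78.
Combined cut positions: 40, 45, 78, 171, 179.
Linear molecule, 5 cuts → 6 fragments:
  1–40 → 40 bp
  41–45 → 5 bp
  46–78 → 33 bp
  79–171 → 93 bp
  172–179 → 8 bp
  180–194 → 15 bp
Sorted largest to smallest: 93, 40, 33, 15, 8, 5 bp.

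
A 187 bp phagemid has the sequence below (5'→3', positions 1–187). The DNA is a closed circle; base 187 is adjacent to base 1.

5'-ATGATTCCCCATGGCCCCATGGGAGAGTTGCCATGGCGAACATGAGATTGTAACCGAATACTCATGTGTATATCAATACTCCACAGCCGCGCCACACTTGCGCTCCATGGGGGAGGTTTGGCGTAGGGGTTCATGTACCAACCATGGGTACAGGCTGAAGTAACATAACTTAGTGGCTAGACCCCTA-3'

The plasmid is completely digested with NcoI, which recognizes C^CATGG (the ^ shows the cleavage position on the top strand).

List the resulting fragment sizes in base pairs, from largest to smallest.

NcoI sites (CCATGG) start at positions 9, 17, 31, 105, 142.
NcoI cuts after the first base of each site, so after positions 9, 17, 31, 105, 142.
Circular molecule, 5 cuts → 5 fragments:
  10–17 → 8 bp
  18–31 → 14 bp
  32–105 → 74 bp
  106–142 → 37 bp
  143–187 then 1–9 → 45 + 9 = 54 bp
Sorted largest to smallest: 74, 54, 37, 14, 8 bp.

74, 54, 37, 14, 8 bp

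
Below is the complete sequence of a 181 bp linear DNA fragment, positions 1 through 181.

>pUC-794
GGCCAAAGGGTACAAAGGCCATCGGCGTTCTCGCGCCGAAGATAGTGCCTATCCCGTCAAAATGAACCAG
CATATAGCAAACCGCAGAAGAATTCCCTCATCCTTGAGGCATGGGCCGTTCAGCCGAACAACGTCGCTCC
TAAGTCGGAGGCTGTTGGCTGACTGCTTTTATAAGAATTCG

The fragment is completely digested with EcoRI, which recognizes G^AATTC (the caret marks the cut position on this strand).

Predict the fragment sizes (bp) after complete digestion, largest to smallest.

EcoRI sites (GAATTC) start at positions 90, 175.
EcoRI cuts after the first base of each site, so after positions 90, 175.
Linear molecule, 2 cuts → 3 fragments:
  1–90 → 90 bp
  91–175 → 85 bp
  176–181 → 6 bp
Sorted largest to smallest: 90, 85, 6 bp.

90, 85, 6 bp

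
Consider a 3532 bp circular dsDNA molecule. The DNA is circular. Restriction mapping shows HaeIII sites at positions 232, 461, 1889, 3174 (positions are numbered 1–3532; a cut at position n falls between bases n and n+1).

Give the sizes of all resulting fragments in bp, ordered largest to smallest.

Circular molecule, 4 cuts → 4 fragments:
  461 − 232 = 229 bp
  1889 − 461 = 1428 bp
  3174 − 1889 = 1285 bp
  wrap: 3532 − 3174 + 232 = 590 bp
Sorted largest to smallest: 1428, 1285, 590, 229 bp.

1428, 1285, 590, 229 bp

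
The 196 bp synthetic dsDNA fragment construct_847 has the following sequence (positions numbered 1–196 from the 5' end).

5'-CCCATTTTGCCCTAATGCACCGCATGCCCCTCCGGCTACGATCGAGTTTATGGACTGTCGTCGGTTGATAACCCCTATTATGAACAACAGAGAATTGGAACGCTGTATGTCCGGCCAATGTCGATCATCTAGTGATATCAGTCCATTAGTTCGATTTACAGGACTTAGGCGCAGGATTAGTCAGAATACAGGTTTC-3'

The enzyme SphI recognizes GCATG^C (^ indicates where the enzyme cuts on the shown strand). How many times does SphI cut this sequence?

GCATGC occurs starting at position 22.
SphI cuts at 1 site.

1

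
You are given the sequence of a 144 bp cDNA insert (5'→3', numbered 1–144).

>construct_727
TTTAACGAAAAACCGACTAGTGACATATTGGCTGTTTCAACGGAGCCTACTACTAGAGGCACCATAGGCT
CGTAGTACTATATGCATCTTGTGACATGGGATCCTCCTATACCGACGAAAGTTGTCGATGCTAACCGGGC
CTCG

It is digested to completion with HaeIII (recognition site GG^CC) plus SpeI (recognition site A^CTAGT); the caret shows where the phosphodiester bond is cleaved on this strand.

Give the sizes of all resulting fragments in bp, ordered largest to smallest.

123, 16, 5 bp

The HaeIII site (GGCC) starts at position 138.
HaeIII cuts after base 2 of each site, so after position 139.
The SpeI site (ACTAGT) starts at position 16.
SpeI cuts after the first base of each site, so after position 16.
Combined cut positions: 16, 139.
Linear molecule, 2 cuts → 3 fragments:
  1–16 → 16 bp
  17–139 → 123 bp
  140–144 → 5 bp
Sorted largest to smallest: 123, 16, 5 bp.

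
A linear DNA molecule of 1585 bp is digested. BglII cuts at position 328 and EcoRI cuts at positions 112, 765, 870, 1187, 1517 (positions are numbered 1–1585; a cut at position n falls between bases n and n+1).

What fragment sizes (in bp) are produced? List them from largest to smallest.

Combined cut positions (sorted): 112, 328, 765, 870, 1187, 1517.
Linear molecule, 6 cuts → 7 fragments:
  112 − 0 = 112 bp
  328 − 112 = 216 bp
  765 − 328 = 437 bp
  870 − 765 = 105 bp
  1187 − 870 = 317 bp
  1517 − 1187 = 330 bp
  1585 − 1517 = 68 bp
Sorted largest to smallest: 437, 330, 317, 216, 112, 105, 68 bp.

437, 330, 317, 216, 112, 105, 68 bp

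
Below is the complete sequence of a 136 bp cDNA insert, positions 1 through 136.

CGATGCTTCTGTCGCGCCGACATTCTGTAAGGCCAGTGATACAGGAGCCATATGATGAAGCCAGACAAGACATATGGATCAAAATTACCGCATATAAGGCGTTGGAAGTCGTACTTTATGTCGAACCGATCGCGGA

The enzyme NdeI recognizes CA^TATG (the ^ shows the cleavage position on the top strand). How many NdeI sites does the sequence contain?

2

CATATG occurs starting at positions 49, 71.
NdeI cuts at 2 sites.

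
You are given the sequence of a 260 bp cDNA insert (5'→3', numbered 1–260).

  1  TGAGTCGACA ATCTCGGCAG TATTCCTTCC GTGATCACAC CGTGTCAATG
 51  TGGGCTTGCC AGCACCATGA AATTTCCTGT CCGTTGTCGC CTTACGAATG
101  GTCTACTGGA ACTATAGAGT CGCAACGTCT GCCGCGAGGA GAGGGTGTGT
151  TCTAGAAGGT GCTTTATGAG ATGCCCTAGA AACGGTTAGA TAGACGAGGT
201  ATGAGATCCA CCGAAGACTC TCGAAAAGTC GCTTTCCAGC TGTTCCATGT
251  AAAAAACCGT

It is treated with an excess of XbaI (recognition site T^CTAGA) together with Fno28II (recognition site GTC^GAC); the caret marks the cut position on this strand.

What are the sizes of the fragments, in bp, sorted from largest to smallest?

145, 109, 6 bp

The XbaI site (TCTAGA) starts at position 151.
XbaI cuts after the first base of each site, so after position 151.
The Fno28II site (GTCGAC) starts at position 4.
Fno28II cuts after base 3 of each site, so after position 6.
Combined cut positions: 6, 151.
Linear molecule, 2 cuts → 3 fragments:
  1–6 → 6 bp
  7–151 → 145 bp
  152–260 → 109 bp
Sorted largest to smallest: 145, 109, 6 bp.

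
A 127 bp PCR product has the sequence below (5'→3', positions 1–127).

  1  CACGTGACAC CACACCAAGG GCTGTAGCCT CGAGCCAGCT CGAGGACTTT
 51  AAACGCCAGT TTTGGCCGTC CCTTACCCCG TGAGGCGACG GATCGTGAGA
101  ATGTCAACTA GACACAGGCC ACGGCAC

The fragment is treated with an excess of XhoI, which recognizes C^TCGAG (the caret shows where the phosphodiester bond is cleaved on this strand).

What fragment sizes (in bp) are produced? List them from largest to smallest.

88, 29, 10 bp

XhoI sites (CTCGAG) start at positions 29, 39.
XhoI cuts after the first base of each site, so after positions 29, 39.
Linear molecule, 2 cuts → 3 fragments:
  1–29 → 29 bp
  30–39 → 10 bp
  40–127 → 88 bp
Sorted largest to smallest: 88, 29, 10 bp.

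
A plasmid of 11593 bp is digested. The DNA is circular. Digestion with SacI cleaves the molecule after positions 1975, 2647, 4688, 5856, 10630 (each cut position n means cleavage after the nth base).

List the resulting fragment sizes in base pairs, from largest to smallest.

4774, 2938, 2041, 1168, 672 bp

Circular molecule, 5 cuts → 5 fragments:
  2647 − 1975 = 672 bp
  4688 − 2647 = 2041 bp
  5856 − 4688 = 1168 bp
  10630 − 5856 = 4774 bp
  wrap: 11593 − 10630 + 1975 = 2938 bp
Sorted largest to smallest: 4774, 2938, 2041, 1168, 672 bp.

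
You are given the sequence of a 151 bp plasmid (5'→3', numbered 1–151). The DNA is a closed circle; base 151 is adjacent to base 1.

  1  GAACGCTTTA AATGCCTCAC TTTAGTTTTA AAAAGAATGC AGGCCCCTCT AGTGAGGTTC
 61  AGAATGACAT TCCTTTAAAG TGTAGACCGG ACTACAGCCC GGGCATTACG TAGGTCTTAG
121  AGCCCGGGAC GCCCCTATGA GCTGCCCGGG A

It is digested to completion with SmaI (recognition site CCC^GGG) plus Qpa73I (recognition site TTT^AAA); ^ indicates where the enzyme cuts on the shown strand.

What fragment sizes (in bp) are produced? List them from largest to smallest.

47, 25, 24, 22, 20, 13 bp

SmaI sites (CCCGGG) start at positions 98, 123, 145.
SmaI cuts after base 3 of each site, so after positions 100, 125, 147.
Qpa73I sites (TTTAAA) start at positions 7, 27, 74.
Qpa73I cuts after base 3 of each site, so after positions 9, 29, 76.
Combined cut positions: 9, 29, 76, 100, 125, 147.
Circular molecule, 6 cuts → 6 fragments:
  10–29 → 20 bp
  30–76 → 47 bp
  77–100 → 24 bp
  101–125 → 25 bp
  126–147 → 22 bp
  148–151 then 1–9 → 4 + 9 = 13 bp
Sorted largest to smallest: 47, 25, 24, 22, 20, 13 bp.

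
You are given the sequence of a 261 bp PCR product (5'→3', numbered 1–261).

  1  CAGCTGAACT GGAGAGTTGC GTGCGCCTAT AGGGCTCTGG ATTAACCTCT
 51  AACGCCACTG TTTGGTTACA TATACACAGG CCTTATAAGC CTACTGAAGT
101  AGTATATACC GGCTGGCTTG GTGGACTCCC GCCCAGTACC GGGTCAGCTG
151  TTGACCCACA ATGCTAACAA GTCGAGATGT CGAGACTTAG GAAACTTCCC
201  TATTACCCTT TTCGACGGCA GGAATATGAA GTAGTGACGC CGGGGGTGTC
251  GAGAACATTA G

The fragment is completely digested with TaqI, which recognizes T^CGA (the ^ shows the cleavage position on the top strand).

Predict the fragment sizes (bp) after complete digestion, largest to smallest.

TaqI sites (TCGA) start at positions 172, 180, 212, 249.
TaqI cuts after the first base of each site, so after positions 172, 180, 212, 249.
Linear molecule, 4 cuts → 5 fragments:
  1–172 → 172 bp
  173–180 → 8 bp
  181–212 → 32 bp
  213–249 → 37 bp
  250–261 → 12 bp
Sorted largest to smallest: 172, 37, 32, 12, 8 bp.

172, 37, 32, 12, 8 bp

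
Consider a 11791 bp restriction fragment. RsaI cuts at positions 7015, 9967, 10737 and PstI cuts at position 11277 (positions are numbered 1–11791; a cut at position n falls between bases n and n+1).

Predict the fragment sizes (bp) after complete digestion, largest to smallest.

7015, 2952, 770, 540, 514 bp

Combined cut positions (sorted): 7015, 9967, 10737, 11277.
Linear molecule, 4 cuts → 5 fragments:
  7015 − 0 = 7015 bp
  9967 − 7015 = 2952 bp
  10737 − 9967 = 770 bp
  11277 − 10737 = 540 bp
  11791 − 11277 = 514 bp
Sorted largest to smallest: 7015, 2952, 770, 540, 514 bp.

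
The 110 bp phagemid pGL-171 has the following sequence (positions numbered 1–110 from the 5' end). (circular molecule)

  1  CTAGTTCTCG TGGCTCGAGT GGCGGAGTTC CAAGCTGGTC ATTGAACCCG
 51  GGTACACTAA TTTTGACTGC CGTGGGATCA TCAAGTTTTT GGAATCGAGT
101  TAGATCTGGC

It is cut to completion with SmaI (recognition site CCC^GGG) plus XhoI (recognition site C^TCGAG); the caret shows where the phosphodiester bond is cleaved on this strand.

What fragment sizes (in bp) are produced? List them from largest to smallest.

75, 35 bp

The SmaI site (CCCGGG) starts at position 47.
SmaI cuts after base 3 of each site, so after position 49.
The XhoI site (CTCGAG) starts at position 14.
XhoI cuts after the first base of each site, so after position 14.
Combined cut positions: 14, 49.
Circular molecule, 2 cuts → 2 fragments:
  15–49 → 35 bp
  50–110 then 1–14 → 61 + 14 = 75 bp
Sorted largest to smallest: 75, 35 bp.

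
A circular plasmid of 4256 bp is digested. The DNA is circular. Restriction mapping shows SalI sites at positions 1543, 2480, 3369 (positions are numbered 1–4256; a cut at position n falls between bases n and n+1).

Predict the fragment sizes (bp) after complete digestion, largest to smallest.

Circular molecule, 3 cuts → 3 fragments:
  2480 − 1543 = 937 bp
  3369 − 2480 = 889 bp
  wrap: 4256 − 3369 + 1543 = 2430 bp
Sorted largest to smallest: 2430, 937, 889 bp.

2430, 937, 889 bp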